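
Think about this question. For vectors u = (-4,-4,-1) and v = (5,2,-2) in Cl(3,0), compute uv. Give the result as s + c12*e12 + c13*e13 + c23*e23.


In Cl(3,0): e_i^2 = 1, e_ie_j = -e_je_i for i != j.
Scalar part = u . v = (-4)*5 + (-4)*2 + (-1)*(-2)
= -20 + (-8) + 2 = -26
e12 coeff = (-4)*2 - (-4)*5 = -8 - (-20) = 12
e13 coeff = (-4)*(-2) - (-1)*5 = 8 - (-5) = 13
e23 coeff = (-4)*(-2) - (-1)*2 = 8 - (-2) = 10
uv = -26 + 12*e12 + 13*e13 + 10*e23


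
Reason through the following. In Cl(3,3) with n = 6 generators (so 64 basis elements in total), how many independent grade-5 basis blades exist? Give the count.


Number of grade-k basis blades in Cl(p,q) with n = p + q is C(n, k).
n = 3 + 3 = 6
C(6, 5) = 6! / (5! * 1!)
= 720 / (120 * 1)
= 6


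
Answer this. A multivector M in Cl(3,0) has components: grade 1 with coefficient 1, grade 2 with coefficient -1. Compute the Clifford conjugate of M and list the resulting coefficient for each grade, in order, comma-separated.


Clifford conjugate sign for grade k: (-1)^(k(k+1)/2)
Grade 1: (-1)^(1*2/2) = (-1)^1 = -1, coeff 1 -> -1
Grade 2: (-1)^(2*3/2) = (-1)^3 = -1, coeff -1 -> 1
Conjugated coefficients: -1, 1


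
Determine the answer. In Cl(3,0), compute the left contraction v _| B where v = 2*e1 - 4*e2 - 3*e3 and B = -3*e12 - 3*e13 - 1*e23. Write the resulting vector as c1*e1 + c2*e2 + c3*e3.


Left contraction v _| B = <vB>_1 (grade-1 part of the geometric product vB).
Using e1_|e12 = e2, e2_|e12 = -e1, e1_|e13 = e3, e3_|e13 = -e1, e2_|e23 = e3, e3_|e23 = -e2:
e1 coeff: -v2*b12 - v3*b13 = -(-4)*(-3) - (-3)*(-3) = -21
e2 coeff: v1*b12 - v3*b23 = (2)*(-3) - (-3)*(-1) = -9
e3 coeff: v1*b13 + v2*b23 = (2)*(-3) + (-4)*(-1) = -2
v _| B = -21*e1 - 9*e2 - 2*e3


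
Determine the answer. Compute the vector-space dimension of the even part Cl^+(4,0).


Even subalgebra dimension = 2^(n-1)
n = 4 + 0 = 4
2^(4 - 1) = 2^3 = 8
Verification: sum of C(4,k) for even k = 1 + 6 + 1 = 8
Result = 8


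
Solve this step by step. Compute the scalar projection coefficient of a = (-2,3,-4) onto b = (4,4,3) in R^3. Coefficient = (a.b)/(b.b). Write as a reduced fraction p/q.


Projection coefficient = (a . b) / (b . b)
a . b = (-2)*4 + 3*4 + (-4)*3
= -8 + 12 + (-12) = -8
b . b = 4^2 + 4^2 + 3^2
= 16 + 16 + 9 = 41
Coefficient = -8/41
In lowest terms: -8/41


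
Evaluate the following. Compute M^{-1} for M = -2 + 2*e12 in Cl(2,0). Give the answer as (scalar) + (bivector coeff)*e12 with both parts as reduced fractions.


M = -2 + 2*e12, where e12^2 = -1.
Since M commutes with its reverse ~M = a - b*e12, M * ~M = a^2 - b^2*e12^2 = a^2 + b^2.
So M^{-1} = ~M / (a^2 + b^2) = (a - b*e12)/(a^2 + b^2).
a^2 + b^2 = 4 + 4 = 8
Scalar part = -2/8 = -1/4
Bivector coeff = -2/8 = -1/4
M^{-1} = -1/4 - 1/4*e12


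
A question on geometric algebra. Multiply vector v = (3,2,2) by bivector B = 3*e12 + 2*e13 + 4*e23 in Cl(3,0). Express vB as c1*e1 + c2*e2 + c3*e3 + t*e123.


vB has grade-1 (vector) and grade-3 (trivector) parts: vB = (v _| B) + (v ^ B).
Vector part <vB>_1:
  e1: -v2*b12 - v3*b13 = -(2)*(3) - (2)*(2) = -10
  e2: v1*b12 - v3*b23 = (3)*(3) - (2)*(4) = 1
  e3: v1*b13 + v2*b23 = (3)*(2) + (2)*(4) = 14
Trivector part <vB>_3:
  e123: v1*b23 - v2*b13 + v3*b12 = (3)*(4) - (2)*(2) + (2)*(3) = 14
vB = -10*e1 + 1*e2 + 14*e3 + 14*e123


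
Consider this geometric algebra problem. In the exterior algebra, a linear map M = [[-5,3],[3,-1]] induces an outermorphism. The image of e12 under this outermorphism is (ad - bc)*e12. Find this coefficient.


The outermorphism of a linear map f sends e1^e2 to f(e1)^f(e2).
f(e1) = -5*e1 + 3*e2
f(e2) = 3*e1 - 1*e2
f(e1) ^ f(e2) = (-5*e1 + 3*e2) ^ (3*e1 - 1*e2)
= (-5)*(-1)*e12 + 3*3*e21
= (5 - 9)*e12
= -4*e12
Coefficient = -4


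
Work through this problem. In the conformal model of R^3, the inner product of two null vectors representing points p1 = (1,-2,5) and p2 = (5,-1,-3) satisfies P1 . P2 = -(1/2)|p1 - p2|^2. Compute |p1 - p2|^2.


p1 - p2 = (-4, -1, 8)
|p1 - p2|^2 = (-4)^2 + (-1)^2 + 8^2
= 16 + 1 + 64
= 81


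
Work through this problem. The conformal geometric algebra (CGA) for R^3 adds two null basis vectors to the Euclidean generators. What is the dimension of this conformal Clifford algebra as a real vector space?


The conformal model of R^3 uses Cl(4,1): the 3 Euclidean generators plus two extra orthogonal generators e+ (e+^2 = +1) and e- (e-^2 = -1), from which the null vectors e0, einf are built.
Number of generators m = 3 + 2 = 5.
dim Cl(p,q) = 2^m = 2^5 = 32


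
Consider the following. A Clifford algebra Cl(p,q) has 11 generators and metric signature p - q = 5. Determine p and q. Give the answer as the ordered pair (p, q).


We need p + q = 11 and p - q = 5.
Adding: 2p = 11 + 5 = 16, so p = 8.
Then q = 11 - 8 = 3.
(p, q) = (8, 3)


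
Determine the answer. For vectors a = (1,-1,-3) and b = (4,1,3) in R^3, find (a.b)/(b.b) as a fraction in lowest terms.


Projection coefficient = (a . b) / (b . b)
a . b = 1*4 + (-1)*1 + (-3)*3
= 4 + (-1) + (-9) = -6
b . b = 4^2 + 1^2 + 3^2
= 16 + 1 + 9 = 26
Coefficient = -6/26
In lowest terms: -3/13


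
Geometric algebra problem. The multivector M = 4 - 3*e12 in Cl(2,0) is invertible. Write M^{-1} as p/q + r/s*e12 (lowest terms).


M = 4 - 3*e12, where e12^2 = -1.
Since M commutes with its reverse ~M = a - b*e12, M * ~M = a^2 - b^2*e12^2 = a^2 + b^2.
So M^{-1} = ~M / (a^2 + b^2) = (a - b*e12)/(a^2 + b^2).
a^2 + b^2 = 16 + 9 = 25
Scalar part = 4/25 = 4/25
Bivector coeff = 3/25 = 3/25
M^{-1} = 4/25 + 3/25*e12


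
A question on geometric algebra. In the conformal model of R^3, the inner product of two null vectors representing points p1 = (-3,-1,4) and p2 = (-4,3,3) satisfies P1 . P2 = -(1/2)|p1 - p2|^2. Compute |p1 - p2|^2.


p1 - p2 = (1, -4, 1)
|p1 - p2|^2 = 1^2 + (-4)^2 + 1^2
= 1 + 16 + 1
= 18


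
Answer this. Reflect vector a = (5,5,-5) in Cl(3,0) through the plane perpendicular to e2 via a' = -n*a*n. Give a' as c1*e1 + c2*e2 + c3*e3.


Reflection formula: a' = -n*a*n, with n = e2 (unit vector, n^2 = 1).
For reflection through hyperplane perp to e2:
The component along e2 flips sign, others stay.
a = (5, 5, -5)
a' = (5, -5, -5)
a' = 5*e1 - 5*e2 - 5*e3


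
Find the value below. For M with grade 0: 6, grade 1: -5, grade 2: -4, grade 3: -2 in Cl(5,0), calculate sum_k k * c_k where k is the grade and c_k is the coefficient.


Grade-weighted sum = sum of grade_k * coefficient_k
0*6 = 0
1*(-5) = -5
2*(-4) = -8
3*(-2) = -6
Total = 0 + (-5) + (-8) + (-6) = -19


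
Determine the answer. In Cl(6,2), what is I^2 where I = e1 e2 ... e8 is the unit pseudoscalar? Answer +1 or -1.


The pseudoscalar I = e1...e_n (product of all n generators) of Cl(p,q) satisfies I^2 = (-1)^(q + n(n-1)/2).
p = 6, q = 2, n = p + q = 8
n(n-1)/2 = 8 * 7 / 2 = 28
Exponent = q + n(n-1)/2 = 2 + 28 = 30
I^2 = (-1)^30 = +1


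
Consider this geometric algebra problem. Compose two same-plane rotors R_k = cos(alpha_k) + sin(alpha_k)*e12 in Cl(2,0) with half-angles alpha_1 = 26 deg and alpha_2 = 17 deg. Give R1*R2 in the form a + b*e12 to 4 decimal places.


Same-plane rotors commute and their half-angles add:
R1*R2 = cos(a1 + a2) + sin(a1 + a2)*e12.
a1 + a2 = 26 + 17 = 43 deg
cos(43 deg) = 0.7314
sin(43 deg) = 0.6820
R1*R2 = 0.7314 + 0.6820*e12


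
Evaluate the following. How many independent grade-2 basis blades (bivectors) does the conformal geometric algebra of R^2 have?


The conformal model of R^2 uses Cl(3,1) with m = 2 + 2 = 4 generators.
Number of grade-2 blades = C(m, 2) = C(4, 2)
= 4*3/2 = 6


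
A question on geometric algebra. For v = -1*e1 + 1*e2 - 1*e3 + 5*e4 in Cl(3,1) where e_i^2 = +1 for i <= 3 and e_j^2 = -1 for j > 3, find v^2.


v^2 = sum of c_i^2 * e_i^2
Positive signature terms (e_i^2 = +1): (-1)^2 + 1^2 + (-1)^2 = 3
Negative signature terms (e_j^2 = -1): 5^2 = 25
v^2 = 3 - 25 = -22


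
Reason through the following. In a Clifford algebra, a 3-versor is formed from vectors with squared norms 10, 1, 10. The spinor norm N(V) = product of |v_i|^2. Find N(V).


Spinor norm N(V) = |v1|^2 * |v2|^2 * ... * |v3|^2
= 10 * 1 * 10
Running product: 10, 10, 100
N(V) = 100


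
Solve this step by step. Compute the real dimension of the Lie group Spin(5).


Spin(n) double-covers SO(n); both have Lie algebra so(n) of dimension n(n-1)/2.
n = 5
n(n-1) = 5 * 4 = 20
dim Spin(5) = 20/2 = 10


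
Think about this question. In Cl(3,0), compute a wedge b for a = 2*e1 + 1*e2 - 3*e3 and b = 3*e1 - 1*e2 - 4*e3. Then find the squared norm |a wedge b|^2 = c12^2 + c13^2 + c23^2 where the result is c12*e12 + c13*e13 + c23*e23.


a wedge b = (a1*b2 - a2*b1)*e12 + (a1*b3 - a3*b1)*e13 + (a2*b3 - a3*b2)*e23
e12 coeff: 2*(-1) - 1*3 = -2 - 3 = -5
e13 coeff: 2*(-4) - (-3)*3 = -8 - (-9) = 1
e23 coeff: 1*(-4) - (-3)*(-1) = -4 - 3 = -7
|a wedge b|^2 = (-5)^2 + 1^2 + (-7)^2
= 25 + 1 + 49
= 75


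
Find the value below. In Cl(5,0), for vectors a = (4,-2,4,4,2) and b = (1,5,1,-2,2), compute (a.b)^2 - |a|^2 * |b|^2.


a . b = 4*1 + (-2)*5 + 4*1 + 4*(-2) + 2*2
= 4 + (-10) + 4 + (-8) + 4 = -6
|a|^2 = 4^2 + (-2)^2 + 4^2 + 4^2 + 2^2 = 56
|b|^2 = 1^2 + 5^2 + 1^2 + (-2)^2 + 2^2 = 35
(a.b)^2 = (-6)^2 = 36
|a|^2 * |b|^2 = 56 * 35 = 1960
Result = 36 - 1960 = -1924


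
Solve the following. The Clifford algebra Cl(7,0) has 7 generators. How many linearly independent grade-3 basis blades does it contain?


Number of grade-k basis blades in Cl(p,q) with n = p + q is C(n, k).
n = 7 + 0 = 7
C(7, 3) = 7! / (3! * 4!)
= 5040 / (6 * 24)
= 35


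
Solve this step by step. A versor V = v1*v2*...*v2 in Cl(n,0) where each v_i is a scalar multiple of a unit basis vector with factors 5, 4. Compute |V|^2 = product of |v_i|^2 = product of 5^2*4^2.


Each vector v_i has |v_i|^2 = s_i^2
Squared scales: 5^2 = 25, 4^2 = 16
|V|^2 = 25 * 16
= 400


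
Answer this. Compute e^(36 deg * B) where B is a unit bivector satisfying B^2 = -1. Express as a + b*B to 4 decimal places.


For a unit bivector B with B^2 = -1, the exponential series gives
e^(theta*B) = cos(theta) + sin(theta)*B (the GA analogue of Euler's formula).
theta = 36 degrees = 0.628319 rad
cos(36 deg) = 0.8090
sin(36 deg) = 0.5878
exp(theta*B) = 0.8090 + 0.5878*B


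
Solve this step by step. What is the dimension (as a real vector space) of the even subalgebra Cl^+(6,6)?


Even subalgebra dimension = 2^(n-1)
n = 6 + 6 = 12
2^(12 - 1) = 2^11 = 2048
Verification: sum of C(12,k) for even k = 1 + 66 + 495 + 924 + 495 + 66 + 1 = 2048
Result = 2048


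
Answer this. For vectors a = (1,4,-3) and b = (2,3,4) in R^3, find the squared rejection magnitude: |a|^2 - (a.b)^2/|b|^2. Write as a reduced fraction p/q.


|a|^2 = 1^2 + 4^2 + (-3)^2 = 26
|b|^2 = 2^2 + 3^2 + 4^2 = 29
a . b = 1*2 + 4*3 + (-3)*4 = 2
(a.b)^2 = 2^2 = 4
|rej|^2 = 26 - 4/29
= (754 - 4)/29
= 750/29
In lowest terms: 750/29


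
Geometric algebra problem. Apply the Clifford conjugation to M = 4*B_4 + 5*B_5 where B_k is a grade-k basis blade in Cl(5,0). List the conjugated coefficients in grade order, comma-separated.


Clifford conjugate sign for grade k: (-1)^(k(k+1)/2)
Grade 4: (-1)^(4*5/2) = (-1)^10 = 1, coeff 4 -> 4
Grade 5: (-1)^(5*6/2) = (-1)^15 = -1, coeff 5 -> -5
Conjugated coefficients: 4, -5


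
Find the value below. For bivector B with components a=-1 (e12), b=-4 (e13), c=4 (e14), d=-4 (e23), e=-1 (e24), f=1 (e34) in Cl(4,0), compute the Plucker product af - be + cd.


Plucker relation: af - be + cd
a*f = (-1)*1 = -1
b*e = (-4)*(-1) = 4
c*d = 4*(-4) = -16
af - be + cd = -1 - 4 + (-16)
= -21


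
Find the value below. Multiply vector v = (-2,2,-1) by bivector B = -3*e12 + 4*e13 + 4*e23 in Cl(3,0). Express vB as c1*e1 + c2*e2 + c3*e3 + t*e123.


vB has grade-1 (vector) and grade-3 (trivector) parts: vB = (v _| B) + (v ^ B).
Vector part <vB>_1:
  e1: -v2*b12 - v3*b13 = -(2)*(-3) - (-1)*(4) = 10
  e2: v1*b12 - v3*b23 = (-2)*(-3) - (-1)*(4) = 10
  e3: v1*b13 + v2*b23 = (-2)*(4) + (2)*(4) = 0
Trivector part <vB>_3:
  e123: v1*b23 - v2*b13 + v3*b12 = (-2)*(4) - (2)*(4) + (-1)*(-3) = -13
vB = 10*e1 + 10*e2 + 0*e3 - 13*e123


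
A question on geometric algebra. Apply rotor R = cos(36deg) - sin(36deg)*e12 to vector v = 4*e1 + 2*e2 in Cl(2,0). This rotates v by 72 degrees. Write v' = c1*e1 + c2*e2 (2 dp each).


Rotor R = cos(36deg) - sin(36deg)*e12
Rotation angle theta = 2 * 36 = 72 degrees
v' = R*v*~R rotates v by theta.
cos(72deg) = 0.3090, sin(72deg) = 0.9511
v'_1 = 4*cos(72deg) - 2*sin(72deg)
= 4*0.3090 - 2*0.9511
= -0.67
v'_2 = 4*sin(72deg) + 2*cos(72deg)
= 4*0.9511 + 2*0.3090
= 4.42
v' = -0.67*e1 + 4.42*e2


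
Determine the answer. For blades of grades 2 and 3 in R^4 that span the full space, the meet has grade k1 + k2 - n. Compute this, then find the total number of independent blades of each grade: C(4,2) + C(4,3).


Meet grade = grade(A) + grade(B) - n
= 2 + 3 - 4 = 1
C(4,2) = 6
C(4,3) = 4
dim_A + dim_B = 6 + 4 = 10


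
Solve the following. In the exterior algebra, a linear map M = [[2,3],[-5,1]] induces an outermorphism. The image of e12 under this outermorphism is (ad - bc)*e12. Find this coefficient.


The outermorphism of a linear map f sends e1^e2 to f(e1)^f(e2).
f(e1) = 2*e1 - 5*e2
f(e2) = 3*e1 + 1*e2
f(e1) ^ f(e2) = (2*e1 - 5*e2) ^ (3*e1 + 1*e2)
= 2*1*e12 + (-5)*3*e21
= (2 - (-15))*e12
= 17*e12
Coefficient = 17


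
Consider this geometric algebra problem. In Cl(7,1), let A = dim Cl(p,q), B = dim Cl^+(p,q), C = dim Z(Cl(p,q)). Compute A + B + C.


n = 7 + 1 = 8
Total dim = 2^8 = 256
Even subalgebra dim = 2^7 = 128
n is even, so center dim = 1
Sum = 256 + 128 + 1 = 385


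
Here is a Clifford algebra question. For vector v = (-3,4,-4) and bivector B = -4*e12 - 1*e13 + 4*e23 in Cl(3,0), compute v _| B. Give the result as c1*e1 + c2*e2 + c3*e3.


Left contraction v _| B = <vB>_1 (grade-1 part of the geometric product vB).
Using e1_|e12 = e2, e2_|e12 = -e1, e1_|e13 = e3, e3_|e13 = -e1, e2_|e23 = e3, e3_|e23 = -e2:
e1 coeff: -v2*b12 - v3*b13 = -(4)*(-4) - (-4)*(-1) = 12
e2 coeff: v1*b12 - v3*b23 = (-3)*(-4) - (-4)*(4) = 28
e3 coeff: v1*b13 + v2*b23 = (-3)*(-1) + (4)*(4) = 19
v _| B = 12*e1 + 28*e2 + 19*e3


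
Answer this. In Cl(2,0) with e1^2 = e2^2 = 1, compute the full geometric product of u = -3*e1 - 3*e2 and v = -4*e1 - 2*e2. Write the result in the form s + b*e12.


Expand: (-3*e1 - 3*e2)(-4*e1 - 2*e2)
= (-3)*(-4)*e1e1 + (-3)*(-2)*e1e2 + (-3)*(-4)*e2e1 + (-3)*(-2)*e2e2
Using e1^2 = e2^2 = 1, e2e1 = -e1e2:
Scalar part s = (-3)*(-4) + (-3)*(-2) = 12 + 6 = 18
Bivector part b = (-3)*(-2) - (-3)*(-4) = 6 - 12 = -6
uv = 18 - 6*e12


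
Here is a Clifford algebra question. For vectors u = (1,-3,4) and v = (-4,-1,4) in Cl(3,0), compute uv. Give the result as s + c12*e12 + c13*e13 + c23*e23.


In Cl(3,0): e_i^2 = 1, e_ie_j = -e_je_i for i != j.
Scalar part = u . v = 1*(-4) + (-3)*(-1) + 4*4
= -4 + 3 + 16 = 15
e12 coeff = 1*(-1) - (-3)*(-4) = -1 - 12 = -13
e13 coeff = 1*4 - 4*(-4) = 4 - (-16) = 20
e23 coeff = (-3)*4 - 4*(-1) = -12 - (-4) = -8
uv = 15 - 13*e12 + 20*e13 - 8*e23


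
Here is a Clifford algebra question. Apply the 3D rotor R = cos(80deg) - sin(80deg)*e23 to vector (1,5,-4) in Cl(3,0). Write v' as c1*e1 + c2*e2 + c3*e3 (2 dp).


Rotor R = cos(80deg) - sin(80deg)*e23
Rotation angle theta = 2 * 80 = 160 degrees in the e23 plane (e2 -> e3).
The component perpendicular to the plane (e1) is invariant: v'_1 = v1 = 1.00
cos(160deg) = -0.9397, sin(160deg) = 0.3420
v'_2 = v2*cos(theta) - v3*sin(theta) = 5*(-0.9397) - (-4)*0.3420 = -3.33
v'_3 = v2*sin(theta) + v3*cos(theta) = 5*0.3420 + (-4)*(-0.9397) = 5.47
v' = 1.00*e1 - 3.33*e2 + 5.47*e3


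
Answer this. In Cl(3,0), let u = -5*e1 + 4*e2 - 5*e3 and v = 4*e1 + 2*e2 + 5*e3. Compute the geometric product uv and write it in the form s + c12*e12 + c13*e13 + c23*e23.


In Cl(3,0): e_i^2 = 1, e_ie_j = -e_je_i for i != j.
Scalar part = u . v = (-5)*4 + 4*2 + (-5)*5
= -20 + 8 + (-25) = -37
e12 coeff = (-5)*2 - 4*4 = -10 - 16 = -26
e13 coeff = (-5)*5 - (-5)*4 = -25 - (-20) = -5
e23 coeff = 4*5 - (-5)*2 = 20 - (-10) = 30
uv = -37 - 26*e12 - 5*e13 + 30*e23


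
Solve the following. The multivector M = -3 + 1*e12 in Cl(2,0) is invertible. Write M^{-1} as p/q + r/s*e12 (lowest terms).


M = -3 + 1*e12, where e12^2 = -1.
Since M commutes with its reverse ~M = a - b*e12, M * ~M = a^2 - b^2*e12^2 = a^2 + b^2.
So M^{-1} = ~M / (a^2 + b^2) = (a - b*e12)/(a^2 + b^2).
a^2 + b^2 = 9 + 1 = 10
Scalar part = -3/10 = -3/10
Bivector coeff = -1/10 = -1/10
M^{-1} = -3/10 - 1/10*e12


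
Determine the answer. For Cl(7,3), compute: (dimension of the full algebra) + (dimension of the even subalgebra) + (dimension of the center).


n = 7 + 3 = 10
Total dim = 2^10 = 1024
Even subalgebra dim = 2^9 = 512
n is even, so center dim = 1
Sum = 1024 + 512 + 1 = 1537


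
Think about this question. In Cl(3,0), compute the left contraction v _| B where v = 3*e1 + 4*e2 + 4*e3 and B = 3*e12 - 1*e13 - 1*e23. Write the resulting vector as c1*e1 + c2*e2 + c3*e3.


Left contraction v _| B = <vB>_1 (grade-1 part of the geometric product vB).
Using e1_|e12 = e2, e2_|e12 = -e1, e1_|e13 = e3, e3_|e13 = -e1, e2_|e23 = e3, e3_|e23 = -e2:
e1 coeff: -v2*b12 - v3*b13 = -(4)*(3) - (4)*(-1) = -8
e2 coeff: v1*b12 - v3*b23 = (3)*(3) - (4)*(-1) = 13
e3 coeff: v1*b13 + v2*b23 = (3)*(-1) + (4)*(-1) = -7
v _| B = -8*e1 + 13*e2 - 7*e3


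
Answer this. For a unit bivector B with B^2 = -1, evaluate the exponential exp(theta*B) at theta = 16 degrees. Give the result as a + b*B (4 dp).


For a unit bivector B with B^2 = -1, the exponential series gives
e^(theta*B) = cos(theta) + sin(theta)*B (the GA analogue of Euler's formula).
theta = 16 degrees = 0.279253 rad
cos(16 deg) = 0.9613
sin(16 deg) = 0.2756
exp(theta*B) = 0.9613 + 0.2756*B


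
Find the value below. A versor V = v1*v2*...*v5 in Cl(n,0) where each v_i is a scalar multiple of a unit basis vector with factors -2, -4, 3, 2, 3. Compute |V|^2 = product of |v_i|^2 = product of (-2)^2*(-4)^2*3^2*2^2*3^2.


Each vector v_i has |v_i|^2 = s_i^2
Squared scales: (-2)^2 = 4, (-4)^2 = 16, 3^2 = 9, 2^2 = 4, 3^2 = 9
|V|^2 = 4 * 16 * 9 * 4 * 9
= 20736


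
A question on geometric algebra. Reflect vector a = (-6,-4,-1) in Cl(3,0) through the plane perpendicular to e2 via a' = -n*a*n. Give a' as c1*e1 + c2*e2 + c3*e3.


Reflection formula: a' = -n*a*n, with n = e2 (unit vector, n^2 = 1).
For reflection through hyperplane perp to e2:
The component along e2 flips sign, others stay.
a = (-6, -4, -1)
a' = (-6, 4, -1)
a' = -6*e1 + 4*e2 - 1*e3


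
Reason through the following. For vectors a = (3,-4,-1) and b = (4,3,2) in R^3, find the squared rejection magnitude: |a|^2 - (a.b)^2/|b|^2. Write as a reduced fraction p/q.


|a|^2 = 3^2 + (-4)^2 + (-1)^2 = 26
|b|^2 = 4^2 + 3^2 + 2^2 = 29
a . b = 3*4 + (-4)*3 + (-1)*2 = -2
(a.b)^2 = (-2)^2 = 4
|rej|^2 = 26 - 4/29
= (754 - 4)/29
= 750/29
In lowest terms: 750/29


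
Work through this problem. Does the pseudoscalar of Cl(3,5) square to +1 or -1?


The pseudoscalar I = e1...e_n (product of all n generators) of Cl(p,q) satisfies I^2 = (-1)^(q + n(n-1)/2).
p = 3, q = 5, n = p + q = 8
n(n-1)/2 = 8 * 7 / 2 = 28
Exponent = q + n(n-1)/2 = 5 + 28 = 33
I^2 = (-1)^33 = -1


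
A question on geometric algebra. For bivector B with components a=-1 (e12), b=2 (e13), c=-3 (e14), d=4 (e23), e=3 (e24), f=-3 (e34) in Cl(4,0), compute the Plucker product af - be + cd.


Plucker relation: af - be + cd
a*f = (-1)*(-3) = 3
b*e = 2*3 = 6
c*d = (-3)*4 = -12
af - be + cd = 3 - 6 + (-12)
= -15


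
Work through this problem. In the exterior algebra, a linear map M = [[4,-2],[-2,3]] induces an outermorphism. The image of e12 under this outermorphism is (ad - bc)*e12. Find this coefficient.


The outermorphism of a linear map f sends e1^e2 to f(e1)^f(e2).
f(e1) = 4*e1 - 2*e2
f(e2) = -2*e1 + 3*e2
f(e1) ^ f(e2) = (4*e1 - 2*e2) ^ (-2*e1 + 3*e2)
= 4*3*e12 + (-2)*(-2)*e21
= (12 - 4)*e12
= 8*e12
Coefficient = 8


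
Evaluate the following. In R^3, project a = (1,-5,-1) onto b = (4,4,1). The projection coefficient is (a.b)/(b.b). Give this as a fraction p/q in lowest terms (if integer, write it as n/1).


Projection coefficient = (a . b) / (b . b)
a . b = 1*4 + (-5)*4 + (-1)*1
= 4 + (-20) + (-1) = -17
b . b = 4^2 + 4^2 + 1^2
= 16 + 16 + 1 = 33
Coefficient = -17/33
In lowest terms: -17/33


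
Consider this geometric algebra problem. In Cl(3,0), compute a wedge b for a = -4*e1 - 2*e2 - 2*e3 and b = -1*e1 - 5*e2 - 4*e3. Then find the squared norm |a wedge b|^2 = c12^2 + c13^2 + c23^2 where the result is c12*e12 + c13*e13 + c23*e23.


a wedge b = (a1*b2 - a2*b1)*e12 + (a1*b3 - a3*b1)*e13 + (a2*b3 - a3*b2)*e23
e12 coeff: (-4)*(-5) - (-2)*(-1) = 20 - 2 = 18
e13 coeff: (-4)*(-4) - (-2)*(-1) = 16 - 2 = 14
e23 coeff: (-2)*(-4) - (-2)*(-5) = 8 - 10 = -2
|a wedge b|^2 = 18^2 + 14^2 + (-2)^2
= 324 + 196 + 4
= 524


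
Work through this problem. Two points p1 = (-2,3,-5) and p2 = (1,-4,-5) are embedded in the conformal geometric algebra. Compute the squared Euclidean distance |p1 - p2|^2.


p1 - p2 = (-3, 7, 0)
|p1 - p2|^2 = (-3)^2 + 7^2 + 0^2
= 9 + 49 + 0
= 58


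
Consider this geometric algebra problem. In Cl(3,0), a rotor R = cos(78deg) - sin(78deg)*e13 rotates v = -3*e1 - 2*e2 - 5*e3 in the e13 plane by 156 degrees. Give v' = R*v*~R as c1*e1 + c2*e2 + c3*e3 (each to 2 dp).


Rotor R = cos(78deg) - sin(78deg)*e13
Rotation angle theta = 2 * 78 = 156 degrees in the e13 plane (e1 -> e3).
The component perpendicular to the plane (e2) is invariant: v'_2 = v2 = -2.00
cos(156deg) = -0.9135, sin(156deg) = 0.4067
v'_1 = v1*cos(theta) - v3*sin(theta) = -3*(-0.9135) - (-5)*0.4067 = 4.77
v'_3 = v1*sin(theta) + v3*cos(theta) = -3*0.4067 + (-5)*(-0.9135) = 3.35
v' = 4.77*e1 - 2.00*e2 + 3.35*e3


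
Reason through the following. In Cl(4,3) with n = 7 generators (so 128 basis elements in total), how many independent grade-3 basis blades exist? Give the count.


Number of grade-k basis blades in Cl(p,q) with n = p + q is C(n, k).
n = 4 + 3 = 7
C(7, 3) = 7! / (3! * 4!)
= 5040 / (6 * 24)
= 35


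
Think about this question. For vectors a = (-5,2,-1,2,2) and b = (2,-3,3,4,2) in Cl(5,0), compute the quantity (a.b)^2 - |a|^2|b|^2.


a . b = (-5)*2 + 2*(-3) + (-1)*3 + 2*4 + 2*2
= -10 + (-6) + (-3) + 8 + 4 = -7
|a|^2 = (-5)^2 + 2^2 + (-1)^2 + 2^2 + 2^2 = 38
|b|^2 = 2^2 + (-3)^2 + 3^2 + 4^2 + 2^2 = 42
(a.b)^2 = (-7)^2 = 49
|a|^2 * |b|^2 = 38 * 42 = 1596
Result = 49 - 1596 = -1547


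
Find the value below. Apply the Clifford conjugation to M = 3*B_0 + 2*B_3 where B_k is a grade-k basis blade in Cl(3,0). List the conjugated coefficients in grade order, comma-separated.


Clifford conjugate sign for grade k: (-1)^(k(k+1)/2)
Grade 0: (-1)^(0*1/2) = (-1)^0 = 1, coeff 3 -> 3
Grade 3: (-1)^(3*4/2) = (-1)^6 = 1, coeff 2 -> 2
Conjugated coefficients: 3, 2


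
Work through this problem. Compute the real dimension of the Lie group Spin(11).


Spin(n) double-covers SO(n); both have Lie algebra so(n) of dimension n(n-1)/2.
n = 11
n(n-1) = 11 * 10 = 110
dim Spin(11) = 110/2 = 55


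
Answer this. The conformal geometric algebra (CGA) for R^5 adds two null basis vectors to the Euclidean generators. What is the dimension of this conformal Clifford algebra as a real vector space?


The conformal model of R^5 uses Cl(6,1): the 5 Euclidean generators plus two extra orthogonal generators e+ (e+^2 = +1) and e- (e-^2 = -1), from which the null vectors e0, einf are built.
Number of generators m = 5 + 2 = 7.
dim Cl(p,q) = 2^m = 2^7 = 128


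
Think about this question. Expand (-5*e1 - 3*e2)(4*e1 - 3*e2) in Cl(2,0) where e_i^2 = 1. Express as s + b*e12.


Expand: (-5*e1 - 3*e2)(4*e1 - 3*e2)
= (-5)*4*e1e1 + (-5)*(-3)*e1e2 + (-3)*4*e2e1 + (-3)*(-3)*e2e2
Using e1^2 = e2^2 = 1, e2e1 = -e1e2:
Scalar part s = (-5)*4 + (-3)*(-3) = -20 + 9 = -11
Bivector part b = (-5)*(-3) - (-3)*4 = 15 - (-12) = 27
uv = -11 + 27*e12


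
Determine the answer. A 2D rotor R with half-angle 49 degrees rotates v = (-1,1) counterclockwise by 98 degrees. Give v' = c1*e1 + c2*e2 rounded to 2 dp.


Rotor R = cos(49deg) - sin(49deg)*e12
Rotation angle theta = 2 * 49 = 98 degrees
v' = R*v*~R rotates v by theta.
cos(98deg) = -0.1392, sin(98deg) = 0.9903
v'_1 = -1*cos(98deg) - 1*sin(98deg)
= -1*(-0.1392) - 1*0.9903
= -0.85
v'_2 = -1*sin(98deg) + 1*cos(98deg)
= -1*0.9903 + 1*(-0.1392)
= -1.13
v' = -0.85*e1 - 1.13*e2


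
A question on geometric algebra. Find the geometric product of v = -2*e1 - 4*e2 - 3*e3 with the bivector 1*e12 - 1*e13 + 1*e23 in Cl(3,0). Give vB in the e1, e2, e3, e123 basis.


vB has grade-1 (vector) and grade-3 (trivector) parts: vB = (v _| B) + (v ^ B).
Vector part <vB>_1:
  e1: -v2*b12 - v3*b13 = -(-4)*(1) - (-3)*(-1) = 1
  e2: v1*b12 - v3*b23 = (-2)*(1) - (-3)*(1) = 1
  e3: v1*b13 + v2*b23 = (-2)*(-1) + (-4)*(1) = -2
Trivector part <vB>_3:
  e123: v1*b23 - v2*b13 + v3*b12 = (-2)*(1) - (-4)*(-1) + (-3)*(1) = -9
vB = 1*e1 + 1*e2 - 2*e3 - 9*e123


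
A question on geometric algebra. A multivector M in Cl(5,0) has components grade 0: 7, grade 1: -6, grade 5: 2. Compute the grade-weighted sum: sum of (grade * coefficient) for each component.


Grade-weighted sum = sum of grade_k * coefficient_k
0*7 = 0
1*(-6) = -6
5*2 = 10
Total = 0 + (-6) + 10 = 4


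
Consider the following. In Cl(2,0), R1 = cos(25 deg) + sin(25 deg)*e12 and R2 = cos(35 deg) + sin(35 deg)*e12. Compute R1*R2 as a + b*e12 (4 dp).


Same-plane rotors commute and their half-angles add:
R1*R2 = cos(a1 + a2) + sin(a1 + a2)*e12.
a1 + a2 = 25 + 35 = 60 deg
cos(60 deg) = 0.5000
sin(60 deg) = 0.8660
R1*R2 = 0.5000 + 0.8660*e12


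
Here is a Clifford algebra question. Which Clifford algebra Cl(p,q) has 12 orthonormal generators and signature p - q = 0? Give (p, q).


We need p + q = 12 and p - q = 0.
Adding: 2p = 12 + 0 = 12, so p = 6.
Then q = 12 - 6 = 6.
(p, q) = (6, 6)


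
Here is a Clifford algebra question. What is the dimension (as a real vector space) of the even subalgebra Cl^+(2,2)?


Even subalgebra dimension = 2^(n-1)
n = 2 + 2 = 4
2^(4 - 1) = 2^3 = 8
Verification: sum of C(4,k) for even k = 1 + 6 + 1 = 8
Result = 8


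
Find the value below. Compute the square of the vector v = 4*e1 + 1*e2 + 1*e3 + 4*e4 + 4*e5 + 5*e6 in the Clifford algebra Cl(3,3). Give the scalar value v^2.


v^2 = sum of c_i^2 * e_i^2
Positive signature terms (e_i^2 = +1): 4^2 + 1^2 + 1^2 = 18
Negative signature terms (e_j^2 = -1): 4^2 + 4^2 + 5^2 = 57
v^2 = 18 - 57 = -39


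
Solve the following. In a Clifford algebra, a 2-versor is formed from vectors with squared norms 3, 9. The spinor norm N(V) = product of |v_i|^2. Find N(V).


Spinor norm N(V) = |v1|^2 * |v2|^2 * ... * |v2|^2
= 3 * 9
Running product: 3, 27
N(V) = 27


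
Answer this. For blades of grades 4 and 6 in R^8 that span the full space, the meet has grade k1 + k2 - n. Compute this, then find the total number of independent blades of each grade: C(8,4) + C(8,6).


Meet grade = grade(A) + grade(B) - n
= 4 + 6 - 8 = 2
C(8,4) = 70
C(8,6) = 28
dim_A + dim_B = 70 + 28 = 98


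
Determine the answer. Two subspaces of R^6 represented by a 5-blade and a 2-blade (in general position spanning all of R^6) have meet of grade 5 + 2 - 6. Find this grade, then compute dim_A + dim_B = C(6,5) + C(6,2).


Meet grade = grade(A) + grade(B) - n
= 5 + 2 - 6 = 1
C(6,5) = 6
C(6,2) = 15
dim_A + dim_B = 6 + 15 = 21


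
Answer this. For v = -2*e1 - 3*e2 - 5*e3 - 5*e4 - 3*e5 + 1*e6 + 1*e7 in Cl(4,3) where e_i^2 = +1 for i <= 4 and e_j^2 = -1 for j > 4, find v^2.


v^2 = sum of c_i^2 * e_i^2
Positive signature terms (e_i^2 = +1): (-2)^2 + (-3)^2 + (-5)^2 + (-5)^2 = 63
Negative signature terms (e_j^2 = -1): (-3)^2 + 1^2 + 1^2 = 11
v^2 = 63 - 11 = 52


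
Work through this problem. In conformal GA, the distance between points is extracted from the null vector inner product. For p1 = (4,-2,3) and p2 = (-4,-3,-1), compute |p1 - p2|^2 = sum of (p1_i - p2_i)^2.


p1 - p2 = (8, 1, 4)
|p1 - p2|^2 = 8^2 + 1^2 + 4^2
= 64 + 1 + 16
= 81


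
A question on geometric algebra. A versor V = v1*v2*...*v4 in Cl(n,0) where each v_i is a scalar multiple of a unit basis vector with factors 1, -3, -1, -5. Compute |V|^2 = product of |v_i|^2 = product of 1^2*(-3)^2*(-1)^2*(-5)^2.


Each vector v_i has |v_i|^2 = s_i^2
Squared scales: 1^2 = 1, (-3)^2 = 9, (-1)^2 = 1, (-5)^2 = 25
|V|^2 = 1 * 9 * 1 * 25
= 225


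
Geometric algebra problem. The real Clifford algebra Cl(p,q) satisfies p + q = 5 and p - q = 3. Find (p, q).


We need p + q = 5 and p - q = 3.
Adding: 2p = 5 + 3 = 8, so p = 4.
Then q = 5 - 4 = 1.
(p, q) = (4, 1)


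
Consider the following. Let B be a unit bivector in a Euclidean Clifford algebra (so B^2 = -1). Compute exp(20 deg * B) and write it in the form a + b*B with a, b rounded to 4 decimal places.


For a unit bivector B with B^2 = -1, the exponential series gives
e^(theta*B) = cos(theta) + sin(theta)*B (the GA analogue of Euler's formula).
theta = 20 degrees = 0.349066 rad
cos(20 deg) = 0.9397
sin(20 deg) = 0.3420
exp(theta*B) = 0.9397 + 0.3420*B


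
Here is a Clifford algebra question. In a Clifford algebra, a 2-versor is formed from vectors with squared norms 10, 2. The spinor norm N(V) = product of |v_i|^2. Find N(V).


Spinor norm N(V) = |v1|^2 * |v2|^2 * ... * |v2|^2
= 10 * 2
Running product: 10, 20
N(V) = 20


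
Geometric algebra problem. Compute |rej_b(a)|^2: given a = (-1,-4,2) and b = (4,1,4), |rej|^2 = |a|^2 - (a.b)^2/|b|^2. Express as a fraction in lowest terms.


|a|^2 = (-1)^2 + (-4)^2 + 2^2 = 21
|b|^2 = 4^2 + 1^2 + 4^2 = 33
a . b = (-1)*4 + (-4)*1 + 2*4 = 0
(a.b)^2 = 0^2 = 0
|rej|^2 = 21 - 0/33
= (693 - 0)/33
= 693/33
In lowest terms: 21/1


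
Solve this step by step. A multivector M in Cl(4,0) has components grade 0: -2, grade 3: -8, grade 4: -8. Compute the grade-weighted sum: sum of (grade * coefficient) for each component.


Grade-weighted sum = sum of grade_k * coefficient_k
0*(-2) = 0
3*(-8) = -24
4*(-8) = -32
Total = 0 + (-24) + (-32) = -56


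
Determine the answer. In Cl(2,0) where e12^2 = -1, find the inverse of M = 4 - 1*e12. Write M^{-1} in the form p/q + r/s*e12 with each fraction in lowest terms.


M = 4 - 1*e12, where e12^2 = -1.
Since M commutes with its reverse ~M = a - b*e12, M * ~M = a^2 - b^2*e12^2 = a^2 + b^2.
So M^{-1} = ~M / (a^2 + b^2) = (a - b*e12)/(a^2 + b^2).
a^2 + b^2 = 16 + 1 = 17
Scalar part = 4/17 = 4/17
Bivector coeff = 1/17 = 1/17
M^{-1} = 4/17 + 1/17*e12


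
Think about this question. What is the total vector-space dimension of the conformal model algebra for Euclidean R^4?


The conformal model of R^4 uses Cl(5,1): the 4 Euclidean generators plus two extra orthogonal generators e+ (e+^2 = +1) and e- (e-^2 = -1), from which the null vectors e0, einf are built.
Number of generators m = 4 + 2 = 6.
dim Cl(p,q) = 2^m = 2^6 = 64


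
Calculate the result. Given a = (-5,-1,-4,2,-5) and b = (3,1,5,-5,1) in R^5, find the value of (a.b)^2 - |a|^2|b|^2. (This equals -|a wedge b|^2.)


a . b = (-5)*3 + (-1)*1 + (-4)*5 + 2*(-5) + (-5)*1
= -15 + (-1) + (-20) + (-10) + (-5) = -51
|a|^2 = (-5)^2 + (-1)^2 + (-4)^2 + 2^2 + (-5)^2 = 71
|b|^2 = 3^2 + 1^2 + 5^2 + (-5)^2 + 1^2 = 61
(a.b)^2 = (-51)^2 = 2601
|a|^2 * |b|^2 = 71 * 61 = 4331
Result = 2601 - 4331 = -1730


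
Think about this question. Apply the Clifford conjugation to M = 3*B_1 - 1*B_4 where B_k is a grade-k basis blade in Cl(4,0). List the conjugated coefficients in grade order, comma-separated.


Clifford conjugate sign for grade k: (-1)^(k(k+1)/2)
Grade 1: (-1)^(1*2/2) = (-1)^1 = -1, coeff 3 -> -3
Grade 4: (-1)^(4*5/2) = (-1)^10 = 1, coeff -1 -> -1
Conjugated coefficients: -3, -1


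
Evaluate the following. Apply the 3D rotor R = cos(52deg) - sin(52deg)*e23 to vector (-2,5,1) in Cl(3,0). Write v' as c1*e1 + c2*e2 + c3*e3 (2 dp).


Rotor R = cos(52deg) - sin(52deg)*e23
Rotation angle theta = 2 * 52 = 104 degrees in the e23 plane (e2 -> e3).
The component perpendicular to the plane (e1) is invariant: v'_1 = v1 = -2.00
cos(104deg) = -0.2419, sin(104deg) = 0.9703
v'_2 = v2*cos(theta) - v3*sin(theta) = 5*(-0.2419) - 1*0.9703 = -2.18
v'_3 = v2*sin(theta) + v3*cos(theta) = 5*0.9703 + 1*(-0.2419) = 4.61
v' = -2.00*e1 - 2.18*e2 + 4.61*e3


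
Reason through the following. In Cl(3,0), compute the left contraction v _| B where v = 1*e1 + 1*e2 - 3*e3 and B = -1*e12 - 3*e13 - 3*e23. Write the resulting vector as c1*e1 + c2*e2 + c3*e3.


Left contraction v _| B = <vB>_1 (grade-1 part of the geometric product vB).
Using e1_|e12 = e2, e2_|e12 = -e1, e1_|e13 = e3, e3_|e13 = -e1, e2_|e23 = e3, e3_|e23 = -e2:
e1 coeff: -v2*b12 - v3*b13 = -(1)*(-1) - (-3)*(-3) = -8
e2 coeff: v1*b12 - v3*b23 = (1)*(-1) - (-3)*(-3) = -10
e3 coeff: v1*b13 + v2*b23 = (1)*(-3) + (1)*(-3) = -6
v _| B = -8*e1 - 10*e2 - 6*e3


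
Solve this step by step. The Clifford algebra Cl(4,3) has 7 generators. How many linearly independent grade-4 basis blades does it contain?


Number of grade-k basis blades in Cl(p,q) with n = p + q is C(n, k).
n = 4 + 3 = 7
C(7, 4) = 7! / (4! * 3!)
= 5040 / (24 * 6)
= 35


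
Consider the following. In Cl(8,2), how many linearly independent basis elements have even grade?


Even subalgebra dimension = 2^(n-1)
n = 8 + 2 = 10
2^(10 - 1) = 2^9 = 512
Verification: sum of C(10,k) for even k = 1 + 45 + 210 + 210 + 45 + 1 = 512
Result = 512


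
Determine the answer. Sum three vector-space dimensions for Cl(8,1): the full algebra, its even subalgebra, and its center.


n = 8 + 1 = 9
Total dim = 2^9 = 512
Even subalgebra dim = 2^8 = 256
n is odd, so center dim = 2
Sum = 512 + 256 + 2 = 770


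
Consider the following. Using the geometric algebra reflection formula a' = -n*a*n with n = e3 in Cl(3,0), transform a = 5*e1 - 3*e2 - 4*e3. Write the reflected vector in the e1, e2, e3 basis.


Reflection formula: a' = -n*a*n, with n = e3 (unit vector, n^2 = 1).
For reflection through hyperplane perp to e3:
The component along e3 flips sign, others stay.
a = (5, -3, -4)
a' = (5, -3, 4)
a' = 5*e1 - 3*e2 + 4*e3


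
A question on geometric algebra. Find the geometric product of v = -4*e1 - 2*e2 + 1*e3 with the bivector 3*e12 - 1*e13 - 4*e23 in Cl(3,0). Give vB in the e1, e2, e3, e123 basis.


vB has grade-1 (vector) and grade-3 (trivector) parts: vB = (v _| B) + (v ^ B).
Vector part <vB>_1:
  e1: -v2*b12 - v3*b13 = -(-2)*(3) - (1)*(-1) = 7
  e2: v1*b12 - v3*b23 = (-4)*(3) - (1)*(-4) = -8
  e3: v1*b13 + v2*b23 = (-4)*(-1) + (-2)*(-4) = 12
Trivector part <vB>_3:
  e123: v1*b23 - v2*b13 + v3*b12 = (-4)*(-4) - (-2)*(-1) + (1)*(3) = 17
vB = 7*e1 - 8*e2 + 12*e3 + 17*e123


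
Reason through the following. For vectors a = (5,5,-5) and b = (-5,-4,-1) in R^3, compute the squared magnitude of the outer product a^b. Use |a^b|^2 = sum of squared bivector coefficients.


a wedge b = (a1*b2 - a2*b1)*e12 + (a1*b3 - a3*b1)*e13 + (a2*b3 - a3*b2)*e23
e12 coeff: 5*(-4) - 5*(-5) = -20 - (-25) = 5
e13 coeff: 5*(-1) - (-5)*(-5) = -5 - 25 = -30
e23 coeff: 5*(-1) - (-5)*(-4) = -5 - 20 = -25
|a wedge b|^2 = 5^2 + (-30)^2 + (-25)^2
= 25 + 900 + 625
= 1550


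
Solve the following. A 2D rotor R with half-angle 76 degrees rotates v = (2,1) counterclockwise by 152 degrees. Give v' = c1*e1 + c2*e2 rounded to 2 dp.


Rotor R = cos(76deg) - sin(76deg)*e12
Rotation angle theta = 2 * 76 = 152 degrees
v' = R*v*~R rotates v by theta.
cos(152deg) = -0.8829, sin(152deg) = 0.4695
v'_1 = 2*cos(152deg) - 1*sin(152deg)
= 2*(-0.8829) - 1*0.4695
= -2.24
v'_2 = 2*sin(152deg) + 1*cos(152deg)
= 2*0.4695 + 1*(-0.8829)
= 0.06
v' = -2.24*e1 + 0.06*e2


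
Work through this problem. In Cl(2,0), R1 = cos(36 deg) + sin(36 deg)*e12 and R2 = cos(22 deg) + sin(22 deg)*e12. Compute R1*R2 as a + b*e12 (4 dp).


Same-plane rotors commute and their half-angles add:
R1*R2 = cos(a1 + a2) + sin(a1 + a2)*e12.
a1 + a2 = 36 + 22 = 58 deg
cos(58 deg) = 0.5299
sin(58 deg) = 0.8480
R1*R2 = 0.5299 + 0.8480*e12


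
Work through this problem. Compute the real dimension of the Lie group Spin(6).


Spin(n) double-covers SO(n); both have Lie algebra so(n) of dimension n(n-1)/2.
n = 6
n(n-1) = 6 * 5 = 30
dim Spin(6) = 30/2 = 15


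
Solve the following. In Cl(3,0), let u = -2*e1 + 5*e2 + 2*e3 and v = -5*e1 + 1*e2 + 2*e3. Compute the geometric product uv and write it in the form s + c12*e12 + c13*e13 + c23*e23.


In Cl(3,0): e_i^2 = 1, e_ie_j = -e_je_i for i != j.
Scalar part = u . v = (-2)*(-5) + 5*1 + 2*2
= 10 + 5 + 4 = 19
e12 coeff = (-2)*1 - 5*(-5) = -2 - (-25) = 23
e13 coeff = (-2)*2 - 2*(-5) = -4 - (-10) = 6
e23 coeff = 5*2 - 2*1 = 10 - 2 = 8
uv = 19 + 23*e12 + 6*e13 + 8*e23


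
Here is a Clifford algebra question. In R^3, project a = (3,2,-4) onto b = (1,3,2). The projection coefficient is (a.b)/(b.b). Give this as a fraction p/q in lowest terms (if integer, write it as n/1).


Projection coefficient = (a . b) / (b . b)
a . b = 3*1 + 2*3 + (-4)*2
= 3 + 6 + (-8) = 1
b . b = 1^2 + 3^2 + 2^2
= 1 + 9 + 4 = 14
Coefficient = 1/14
In lowest terms: 1/14


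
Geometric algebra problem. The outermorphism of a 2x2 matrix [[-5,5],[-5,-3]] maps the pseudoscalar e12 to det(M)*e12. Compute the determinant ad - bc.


The outermorphism of a linear map f sends e1^e2 to f(e1)^f(e2).
f(e1) = -5*e1 - 5*e2
f(e2) = 5*e1 - 3*e2
f(e1) ^ f(e2) = (-5*e1 - 5*e2) ^ (5*e1 - 3*e2)
= (-5)*(-3)*e12 + (-5)*5*e21
= (15 - (-25))*e12
= 40*e12
Coefficient = 40


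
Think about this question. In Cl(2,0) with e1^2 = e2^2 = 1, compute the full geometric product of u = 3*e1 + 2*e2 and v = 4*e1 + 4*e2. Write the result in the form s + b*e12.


Expand: (3*e1 + 2*e2)(4*e1 + 4*e2)
= 3*4*e1e1 + 3*4*e1e2 + 2*4*e2e1 + 2*4*e2e2
Using e1^2 = e2^2 = 1, e2e1 = -e1e2:
Scalar part s = 3*4 + 2*4 = 12 + 8 = 20
Bivector part b = 3*4 - 2*4 = 12 - 8 = 4
uv = 20 + 4*e12


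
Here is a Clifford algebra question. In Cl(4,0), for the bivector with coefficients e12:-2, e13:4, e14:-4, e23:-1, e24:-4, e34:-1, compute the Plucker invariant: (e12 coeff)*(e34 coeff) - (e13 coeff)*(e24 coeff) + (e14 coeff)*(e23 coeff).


Plucker relation: af - be + cd
a*f = (-2)*(-1) = 2
b*e = 4*(-4) = -16
c*d = (-4)*(-1) = 4
af - be + cd = 2 - (-16) + 4
= 22


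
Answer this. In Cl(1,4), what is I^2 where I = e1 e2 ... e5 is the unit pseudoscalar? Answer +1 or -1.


The pseudoscalar I = e1...e_n (product of all n generators) of Cl(p,q) satisfies I^2 = (-1)^(q + n(n-1)/2).
p = 1, q = 4, n = p + q = 5
n(n-1)/2 = 5 * 4 / 2 = 10
Exponent = q + n(n-1)/2 = 4 + 10 = 14
I^2 = (-1)^14 = +1


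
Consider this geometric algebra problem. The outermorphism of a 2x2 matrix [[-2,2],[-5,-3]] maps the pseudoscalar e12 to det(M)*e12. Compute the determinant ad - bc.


The outermorphism of a linear map f sends e1^e2 to f(e1)^f(e2).
f(e1) = -2*e1 - 5*e2
f(e2) = 2*e1 - 3*e2
f(e1) ^ f(e2) = (-2*e1 - 5*e2) ^ (2*e1 - 3*e2)
= (-2)*(-3)*e12 + (-5)*2*e21
= (6 - (-10))*e12
= 16*e12
Coefficient = 16


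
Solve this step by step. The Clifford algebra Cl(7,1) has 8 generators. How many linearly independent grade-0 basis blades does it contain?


Number of grade-k basis blades in Cl(p,q) with n = p + q is C(n, k).
n = 7 + 1 = 8
C(8, 0) = 8! / (0! * 8!)
= 40320 / (1 * 40320)
= 1


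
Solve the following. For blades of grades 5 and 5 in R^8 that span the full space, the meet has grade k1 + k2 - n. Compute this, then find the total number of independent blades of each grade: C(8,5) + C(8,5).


Meet grade = grade(A) + grade(B) - n
= 5 + 5 - 8 = 2
C(8,5) = 56
C(8,5) = 56
dim_A + dim_B = 56 + 56 = 112


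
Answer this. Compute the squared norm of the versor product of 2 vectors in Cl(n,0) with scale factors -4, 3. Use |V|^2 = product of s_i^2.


Each vector v_i has |v_i|^2 = s_i^2
Squared scales: (-4)^2 = 16, 3^2 = 9
|V|^2 = 16 * 9
= 144


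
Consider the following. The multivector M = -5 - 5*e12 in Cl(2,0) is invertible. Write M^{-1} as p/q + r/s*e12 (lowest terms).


M = -5 - 5*e12, where e12^2 = -1.
Since M commutes with its reverse ~M = a - b*e12, M * ~M = a^2 - b^2*e12^2 = a^2 + b^2.
So M^{-1} = ~M / (a^2 + b^2) = (a - b*e12)/(a^2 + b^2).
a^2 + b^2 = 25 + 25 = 50
Scalar part = -5/50 = -1/10
Bivector coeff = 5/50 = 1/10
M^{-1} = -1/10 + 1/10*e12
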